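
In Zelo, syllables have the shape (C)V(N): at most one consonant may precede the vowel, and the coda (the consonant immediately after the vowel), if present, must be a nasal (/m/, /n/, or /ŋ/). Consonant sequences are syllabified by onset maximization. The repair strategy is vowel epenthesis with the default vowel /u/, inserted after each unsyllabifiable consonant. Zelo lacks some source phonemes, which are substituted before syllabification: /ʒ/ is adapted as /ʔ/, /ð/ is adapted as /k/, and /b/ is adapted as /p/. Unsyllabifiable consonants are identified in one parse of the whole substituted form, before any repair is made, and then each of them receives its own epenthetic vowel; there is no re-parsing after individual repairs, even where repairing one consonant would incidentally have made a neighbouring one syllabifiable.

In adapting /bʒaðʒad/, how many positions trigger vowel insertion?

3

After substitution the input is /pʔakʔad/.
The unsyllabifiable consonants are /p/, /k/, /d/; each receives one epenthetic vowel.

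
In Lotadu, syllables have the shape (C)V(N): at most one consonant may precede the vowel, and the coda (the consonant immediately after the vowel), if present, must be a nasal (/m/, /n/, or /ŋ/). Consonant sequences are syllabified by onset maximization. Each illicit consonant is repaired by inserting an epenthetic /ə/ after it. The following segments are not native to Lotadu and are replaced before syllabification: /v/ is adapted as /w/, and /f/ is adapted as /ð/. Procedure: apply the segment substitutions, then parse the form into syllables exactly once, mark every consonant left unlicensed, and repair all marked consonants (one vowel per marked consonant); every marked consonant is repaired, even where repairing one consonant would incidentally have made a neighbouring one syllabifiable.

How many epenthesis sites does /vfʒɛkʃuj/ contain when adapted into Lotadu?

After substitution the input is /wðʒɛkʃuj/.
The unsyllabifiable consonants are /w/, /ð/, /k/, /j/; each receives one epenthetic vowel.

4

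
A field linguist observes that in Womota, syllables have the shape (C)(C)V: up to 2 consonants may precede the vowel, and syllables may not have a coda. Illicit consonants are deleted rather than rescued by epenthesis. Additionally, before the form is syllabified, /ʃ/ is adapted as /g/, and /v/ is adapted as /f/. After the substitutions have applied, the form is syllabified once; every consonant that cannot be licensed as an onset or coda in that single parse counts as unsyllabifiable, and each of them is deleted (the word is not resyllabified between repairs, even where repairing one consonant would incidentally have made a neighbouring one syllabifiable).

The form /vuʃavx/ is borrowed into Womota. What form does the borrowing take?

Substitution: /v/ → /f/, /ʃ/ → /g/, giving /fugafx/.
The consonants /f/, /x/ cannot be parsed into a legal (C)(C)V syllable (no codas are permitted; onsets may contain at most 2 consonants).
Each unlicensed consonant is deleted: /f/, /x/.

fuga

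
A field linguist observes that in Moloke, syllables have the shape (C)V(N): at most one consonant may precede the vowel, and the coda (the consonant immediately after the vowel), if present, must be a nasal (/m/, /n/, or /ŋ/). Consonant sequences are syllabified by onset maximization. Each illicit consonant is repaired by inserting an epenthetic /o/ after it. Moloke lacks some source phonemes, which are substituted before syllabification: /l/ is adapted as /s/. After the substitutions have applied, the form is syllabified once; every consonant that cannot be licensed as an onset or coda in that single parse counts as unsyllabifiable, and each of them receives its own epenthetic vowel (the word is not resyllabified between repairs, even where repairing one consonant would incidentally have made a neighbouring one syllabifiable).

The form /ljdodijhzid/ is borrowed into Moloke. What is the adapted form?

sojododijohozido

Substitution: /l/ → /s/, giving /sjdodijhzid/.
The consonants /s/, /j/, /j/, /h/, /d/ cannot be parsed into a legal (C)V(N) syllable (only a nasal (/m/, /n/, or /ŋ/) is licensed in coda position; onsets are limited to one consonant).
Each unlicensed consonant becomes the onset of a new syllable: /s/ → /so/, /j/ → /jo/, /j/ → /jo/, /h/ → /ho/, /d/ → /do/.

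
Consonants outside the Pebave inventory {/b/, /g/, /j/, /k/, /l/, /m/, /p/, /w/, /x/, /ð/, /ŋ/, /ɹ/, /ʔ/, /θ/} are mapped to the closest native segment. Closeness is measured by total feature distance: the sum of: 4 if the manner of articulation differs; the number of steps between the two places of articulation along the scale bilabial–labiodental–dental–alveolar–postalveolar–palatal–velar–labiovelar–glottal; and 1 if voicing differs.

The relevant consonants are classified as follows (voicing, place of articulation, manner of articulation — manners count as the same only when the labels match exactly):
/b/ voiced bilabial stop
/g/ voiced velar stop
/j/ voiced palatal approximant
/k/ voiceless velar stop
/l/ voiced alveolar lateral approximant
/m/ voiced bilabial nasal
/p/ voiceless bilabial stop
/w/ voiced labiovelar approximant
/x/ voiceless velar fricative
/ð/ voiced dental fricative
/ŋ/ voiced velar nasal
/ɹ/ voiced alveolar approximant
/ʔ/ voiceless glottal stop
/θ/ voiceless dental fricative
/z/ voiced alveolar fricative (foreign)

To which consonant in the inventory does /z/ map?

/ð/ is closest: same manner (fricative), place distance 1 (alveolar→dental), same voicing; total 1. Next closest is /θ/ at distance 2.

ð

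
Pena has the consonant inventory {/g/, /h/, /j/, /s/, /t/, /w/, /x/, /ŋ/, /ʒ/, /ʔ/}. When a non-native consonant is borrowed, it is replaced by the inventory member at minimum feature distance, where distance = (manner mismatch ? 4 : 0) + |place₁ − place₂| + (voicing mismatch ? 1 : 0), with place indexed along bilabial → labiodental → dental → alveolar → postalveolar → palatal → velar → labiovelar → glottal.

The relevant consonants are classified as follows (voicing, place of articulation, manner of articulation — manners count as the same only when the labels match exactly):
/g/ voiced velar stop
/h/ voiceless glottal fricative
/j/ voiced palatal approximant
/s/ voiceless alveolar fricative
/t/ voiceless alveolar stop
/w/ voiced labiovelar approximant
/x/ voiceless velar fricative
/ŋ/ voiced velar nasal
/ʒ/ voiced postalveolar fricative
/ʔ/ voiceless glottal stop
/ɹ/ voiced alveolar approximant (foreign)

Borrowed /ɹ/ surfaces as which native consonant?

/j/ is closest: same manner (approximant), place distance 2 (alveolar→palatal), same voicing; total 2. Next closest is /w/ at distance 4.

j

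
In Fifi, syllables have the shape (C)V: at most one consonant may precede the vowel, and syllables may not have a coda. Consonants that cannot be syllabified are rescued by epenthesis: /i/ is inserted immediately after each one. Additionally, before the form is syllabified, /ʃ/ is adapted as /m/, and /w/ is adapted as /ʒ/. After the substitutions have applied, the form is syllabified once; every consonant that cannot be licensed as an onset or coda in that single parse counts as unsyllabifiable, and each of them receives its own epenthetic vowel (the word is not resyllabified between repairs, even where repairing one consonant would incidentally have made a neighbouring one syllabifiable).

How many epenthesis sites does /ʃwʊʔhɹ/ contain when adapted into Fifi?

4

After substitution the input is /mʒʊʔhɹ/.
The unsyllabifiable consonants are /m/, /ʔ/, /h/, /ɹ/; each receives one epenthetic vowel.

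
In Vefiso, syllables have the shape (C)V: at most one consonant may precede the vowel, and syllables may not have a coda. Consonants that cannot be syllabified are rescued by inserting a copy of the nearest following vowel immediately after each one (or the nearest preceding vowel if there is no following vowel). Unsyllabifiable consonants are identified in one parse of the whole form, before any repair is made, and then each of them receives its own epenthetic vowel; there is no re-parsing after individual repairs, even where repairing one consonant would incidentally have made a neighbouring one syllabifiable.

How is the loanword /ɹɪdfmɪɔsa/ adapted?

Under (C)V, the unsyllabifiable consonants are /d/, /f/ (no codas are permitted; onsets are limited to one consonant).
Each unlicensed consonant becomes the onset of a new syllable: /d/ → /dɪ/, /f/ → /fɪ/.

ɹɪdɪfɪmɪɔsa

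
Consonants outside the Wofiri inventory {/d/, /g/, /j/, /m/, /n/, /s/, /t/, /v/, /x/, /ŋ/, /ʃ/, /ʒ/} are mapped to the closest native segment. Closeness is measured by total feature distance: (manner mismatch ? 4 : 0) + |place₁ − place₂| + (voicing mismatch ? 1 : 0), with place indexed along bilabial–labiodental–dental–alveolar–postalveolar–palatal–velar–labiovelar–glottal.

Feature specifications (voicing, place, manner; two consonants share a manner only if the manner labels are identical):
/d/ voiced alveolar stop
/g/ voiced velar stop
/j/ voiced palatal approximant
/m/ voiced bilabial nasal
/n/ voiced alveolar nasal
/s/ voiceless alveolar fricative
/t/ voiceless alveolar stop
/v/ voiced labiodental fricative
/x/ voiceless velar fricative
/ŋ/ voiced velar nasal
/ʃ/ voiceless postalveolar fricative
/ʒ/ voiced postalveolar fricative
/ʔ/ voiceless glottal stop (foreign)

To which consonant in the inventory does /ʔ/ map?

g

/g/ is closest: same manner (stop), place distance 2 (glottal→velar), voicing differs (+1); total 3. Next closest is /t/ at distance 5.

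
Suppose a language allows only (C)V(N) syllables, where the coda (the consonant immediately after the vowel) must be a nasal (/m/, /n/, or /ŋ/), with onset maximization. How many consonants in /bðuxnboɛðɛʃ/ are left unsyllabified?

Syllabifying with onset maximization leaves /b/, /x/, /n/, /ʃ/ stranded (only a nasal (/m/, /n/, or /ŋ/) is licensed in coda position; onsets are limited to one consonant).

4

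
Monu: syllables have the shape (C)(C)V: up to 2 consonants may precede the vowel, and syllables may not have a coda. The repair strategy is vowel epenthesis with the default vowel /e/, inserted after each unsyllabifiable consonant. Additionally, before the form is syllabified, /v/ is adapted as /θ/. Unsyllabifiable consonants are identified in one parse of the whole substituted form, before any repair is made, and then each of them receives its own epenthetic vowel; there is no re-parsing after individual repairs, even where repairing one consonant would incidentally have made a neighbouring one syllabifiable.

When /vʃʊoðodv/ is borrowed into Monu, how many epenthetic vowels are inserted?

After substitution the input is /θʃʊoðodθ/.
The unsyllabifiable consonants are /d/, /θ/; each receives one epenthetic vowel.

2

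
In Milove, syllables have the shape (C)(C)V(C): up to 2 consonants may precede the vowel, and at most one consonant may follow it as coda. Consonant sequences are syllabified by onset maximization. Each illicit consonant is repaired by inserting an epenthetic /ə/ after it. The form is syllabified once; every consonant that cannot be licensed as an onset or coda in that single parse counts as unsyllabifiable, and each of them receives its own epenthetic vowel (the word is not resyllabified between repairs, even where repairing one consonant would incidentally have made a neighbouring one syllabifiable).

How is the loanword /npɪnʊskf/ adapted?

Syllabifying with onset maximization leaves /k/, /f/ stranded (at most one coda consonant is licensed; onsets may contain at most 2 consonants).
Each unlicensed consonant becomes the onset of a new syllable: /k/ → /kə/, /f/ → /fə/.

npɪnʊskəfə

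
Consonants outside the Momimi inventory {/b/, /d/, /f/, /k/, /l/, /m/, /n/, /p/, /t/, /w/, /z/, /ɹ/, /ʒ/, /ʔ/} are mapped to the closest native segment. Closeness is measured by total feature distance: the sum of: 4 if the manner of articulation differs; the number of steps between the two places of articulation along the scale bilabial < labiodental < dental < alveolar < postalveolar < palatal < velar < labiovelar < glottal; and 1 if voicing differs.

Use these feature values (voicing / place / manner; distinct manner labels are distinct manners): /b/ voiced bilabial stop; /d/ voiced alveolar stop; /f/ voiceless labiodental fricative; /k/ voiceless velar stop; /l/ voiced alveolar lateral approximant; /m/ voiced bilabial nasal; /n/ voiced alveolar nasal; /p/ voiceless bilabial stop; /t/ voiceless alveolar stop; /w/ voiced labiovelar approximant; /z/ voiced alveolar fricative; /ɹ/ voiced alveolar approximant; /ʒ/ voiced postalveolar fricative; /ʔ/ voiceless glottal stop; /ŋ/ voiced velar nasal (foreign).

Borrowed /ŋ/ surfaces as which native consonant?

/n/ is closest: same manner (nasal), place distance 3 (velar→alveolar), same voicing; total 3. Next closest is /k/ at distance 5.

n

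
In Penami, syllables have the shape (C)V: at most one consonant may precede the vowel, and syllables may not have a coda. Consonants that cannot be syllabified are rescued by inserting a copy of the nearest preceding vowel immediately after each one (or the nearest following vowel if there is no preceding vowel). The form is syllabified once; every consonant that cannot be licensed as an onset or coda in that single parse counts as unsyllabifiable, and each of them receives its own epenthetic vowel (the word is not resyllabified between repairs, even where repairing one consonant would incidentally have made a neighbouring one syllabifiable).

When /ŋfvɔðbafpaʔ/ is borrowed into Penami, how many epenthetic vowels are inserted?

The unsyllabifiable consonants are /ŋ/, /f/, /ð/, /f/, /ʔ/; each receives one epenthetic vowel.

5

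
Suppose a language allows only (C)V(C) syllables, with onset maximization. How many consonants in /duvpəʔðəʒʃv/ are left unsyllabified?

2

The consonants /ʃ/, /v/ cannot be parsed into a legal (C)V(C) syllable (at most one coda consonant is licensed; onsets are limited to one consonant).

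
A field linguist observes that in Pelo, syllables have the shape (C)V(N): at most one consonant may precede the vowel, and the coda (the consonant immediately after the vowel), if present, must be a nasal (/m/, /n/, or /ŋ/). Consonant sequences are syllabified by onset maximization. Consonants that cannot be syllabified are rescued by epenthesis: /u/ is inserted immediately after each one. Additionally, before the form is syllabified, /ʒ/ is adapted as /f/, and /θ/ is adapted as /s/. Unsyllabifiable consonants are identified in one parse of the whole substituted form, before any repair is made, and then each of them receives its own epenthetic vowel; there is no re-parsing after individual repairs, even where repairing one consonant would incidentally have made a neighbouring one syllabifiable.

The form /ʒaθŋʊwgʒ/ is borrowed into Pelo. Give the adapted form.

Substitution: /ʒ/ → /f/, /θ/ → /s/, giving /fasŋʊwgf/.
Under (C)V(N), the unsyllabifiable consonants are /s/, /w/, /g/, /f/ (only a nasal (/m/, /n/, or /ŋ/) is licensed in coda position; onsets are limited to one consonant).
Epenthesis after each stranded consonant: /s/ → /su/, /w/ → /wu/, /g/ → /gu/, /f/ → /fu/.

fasuŋʊwugufu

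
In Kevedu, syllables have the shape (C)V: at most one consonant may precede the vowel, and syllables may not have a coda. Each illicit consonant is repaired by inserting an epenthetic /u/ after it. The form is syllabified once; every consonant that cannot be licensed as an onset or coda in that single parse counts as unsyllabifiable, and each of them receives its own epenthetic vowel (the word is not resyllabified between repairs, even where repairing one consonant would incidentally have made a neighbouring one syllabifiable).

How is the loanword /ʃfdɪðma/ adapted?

ʃufudɪðuma

The consonants /ʃ/, /f/, /ð/ cannot be parsed into a legal (C)V syllable (no codas are permitted; onsets are limited to one consonant).
Inserting the epenthetic vowel yields /ʃ/ → /ʃu/, /f/ → /fu/, /ð/ → /ðu/.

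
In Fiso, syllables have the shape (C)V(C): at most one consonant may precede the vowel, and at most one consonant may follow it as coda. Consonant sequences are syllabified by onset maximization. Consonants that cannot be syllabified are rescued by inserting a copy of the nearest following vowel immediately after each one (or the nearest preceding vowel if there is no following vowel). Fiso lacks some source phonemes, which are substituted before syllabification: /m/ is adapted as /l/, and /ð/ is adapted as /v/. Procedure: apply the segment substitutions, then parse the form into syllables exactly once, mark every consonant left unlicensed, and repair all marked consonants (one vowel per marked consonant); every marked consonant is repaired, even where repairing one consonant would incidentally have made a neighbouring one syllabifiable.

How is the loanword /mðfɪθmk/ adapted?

lɪvɪfɪθlɪkɪ

Substitution: /m/ → /l/, /ð/ → /v/, giving /lvfɪθlk/.
The consonants /l/, /v/, /l/, /k/ cannot be parsed into a legal (C)V(C) syllable (at most one coda consonant is licensed; onsets are limited to one consonant).
Each unlicensed consonant becomes the onset of a new syllable: /l/ → /lɪ/, /v/ → /vɪ/, /l/ → /lɪ/, /k/ → /kɪ/.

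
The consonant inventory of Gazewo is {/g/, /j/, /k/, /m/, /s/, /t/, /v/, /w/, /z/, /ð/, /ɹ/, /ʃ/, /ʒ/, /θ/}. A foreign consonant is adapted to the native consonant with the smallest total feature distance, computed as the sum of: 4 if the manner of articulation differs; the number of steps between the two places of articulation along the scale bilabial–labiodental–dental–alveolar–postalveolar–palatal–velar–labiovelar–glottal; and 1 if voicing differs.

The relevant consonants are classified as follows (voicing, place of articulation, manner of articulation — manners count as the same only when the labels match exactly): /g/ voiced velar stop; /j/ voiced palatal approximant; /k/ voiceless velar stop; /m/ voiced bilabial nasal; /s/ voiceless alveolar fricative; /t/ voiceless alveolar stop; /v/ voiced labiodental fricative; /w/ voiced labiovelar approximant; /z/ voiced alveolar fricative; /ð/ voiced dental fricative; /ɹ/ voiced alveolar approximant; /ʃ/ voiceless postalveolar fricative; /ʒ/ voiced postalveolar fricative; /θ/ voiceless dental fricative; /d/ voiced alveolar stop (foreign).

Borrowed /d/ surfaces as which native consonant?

t

/t/ is closest: same manner (stop), place distance 0 (alveolar→alveolar), voicing differs (+1); total 1. Next closest is /g/ at distance 3.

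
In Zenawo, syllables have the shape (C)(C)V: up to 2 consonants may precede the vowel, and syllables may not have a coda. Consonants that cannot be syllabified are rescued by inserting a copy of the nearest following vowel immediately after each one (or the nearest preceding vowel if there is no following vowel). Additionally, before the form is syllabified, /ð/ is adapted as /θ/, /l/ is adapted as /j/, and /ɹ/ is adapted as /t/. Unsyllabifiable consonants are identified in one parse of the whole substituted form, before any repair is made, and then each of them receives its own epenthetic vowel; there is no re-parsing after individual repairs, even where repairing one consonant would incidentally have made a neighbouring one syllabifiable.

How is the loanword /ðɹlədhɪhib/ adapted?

θətjədhɪhibi

Substitution: /ð/ → /θ/, /ɹ/ → /t/, /l/ → /j/, giving /θtjədhɪhib/.
Under (C)(C)V, the unsyllabifiable consonants are /θ/, /b/ (no codas are permitted; onsets may contain at most 2 consonants).
Each unlicensed consonant becomes the onset of a new syllable: /θ/ → /θə/, /b/ → /bi/.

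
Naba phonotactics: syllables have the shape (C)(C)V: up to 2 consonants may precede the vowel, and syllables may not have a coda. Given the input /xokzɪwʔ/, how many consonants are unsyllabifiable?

The consonants /w/, /ʔ/ cannot be parsed into a legal (C)(C)V syllable (no codas are permitted; onsets may contain at most 2 consonants).

2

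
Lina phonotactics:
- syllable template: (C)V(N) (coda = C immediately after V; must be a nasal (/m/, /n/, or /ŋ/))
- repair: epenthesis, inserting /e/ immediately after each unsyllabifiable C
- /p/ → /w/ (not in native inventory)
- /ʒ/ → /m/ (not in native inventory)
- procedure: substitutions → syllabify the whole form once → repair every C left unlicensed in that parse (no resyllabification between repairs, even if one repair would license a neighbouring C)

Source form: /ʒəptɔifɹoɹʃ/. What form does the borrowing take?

Substitution: /ʒ/ → /m/, /p/ → /w/, giving /məwtɔifɹoɹʃ/.
Syllabifying with onset maximization leaves /w/, /f/, /ɹ/, /ʃ/ stranded (only a nasal (/m/, /n/, or /ŋ/) is licensed in coda position; onsets are limited to one consonant).
Epenthesis after each stranded consonant: /w/ → /we/, /f/ → /fe/, /ɹ/ → /ɹe/, /ʃ/ → /ʃe/.

məwetɔifeɹoɹeʃe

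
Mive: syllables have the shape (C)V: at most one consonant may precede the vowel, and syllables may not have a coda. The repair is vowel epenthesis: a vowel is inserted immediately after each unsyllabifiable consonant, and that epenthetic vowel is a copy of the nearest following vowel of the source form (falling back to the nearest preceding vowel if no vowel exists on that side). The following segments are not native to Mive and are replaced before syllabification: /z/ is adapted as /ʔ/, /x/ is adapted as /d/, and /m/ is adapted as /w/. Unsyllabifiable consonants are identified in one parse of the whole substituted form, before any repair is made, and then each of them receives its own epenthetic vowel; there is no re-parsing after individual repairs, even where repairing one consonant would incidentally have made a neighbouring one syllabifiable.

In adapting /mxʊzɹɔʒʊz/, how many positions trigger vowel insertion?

After substitution the input is /wdʊʔɹɔʒʊʔ/.
The unsyllabifiable consonants are /w/, /ʔ/, /ʔ/; each receives one epenthetic vowel.

3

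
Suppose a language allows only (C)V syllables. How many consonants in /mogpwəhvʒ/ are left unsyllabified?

The consonants /g/, /p/, /h/, /v/, /ʒ/ cannot be parsed into a legal (C)V syllable (no codas are permitted; onsets are limited to one consonant).

5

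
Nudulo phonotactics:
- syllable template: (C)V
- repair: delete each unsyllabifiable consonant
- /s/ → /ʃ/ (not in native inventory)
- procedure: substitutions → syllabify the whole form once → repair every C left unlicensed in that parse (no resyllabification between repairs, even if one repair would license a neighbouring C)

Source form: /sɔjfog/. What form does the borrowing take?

Substitution: /s/ → /ʃ/, giving /ʃɔjfog/.
Syllabifying with onset maximization leaves /j/, /g/ stranded (no codas are permitted; onsets are limited to one consonant).
Each unlicensed consonant is deleted: /j/, /g/.

ʃɔfo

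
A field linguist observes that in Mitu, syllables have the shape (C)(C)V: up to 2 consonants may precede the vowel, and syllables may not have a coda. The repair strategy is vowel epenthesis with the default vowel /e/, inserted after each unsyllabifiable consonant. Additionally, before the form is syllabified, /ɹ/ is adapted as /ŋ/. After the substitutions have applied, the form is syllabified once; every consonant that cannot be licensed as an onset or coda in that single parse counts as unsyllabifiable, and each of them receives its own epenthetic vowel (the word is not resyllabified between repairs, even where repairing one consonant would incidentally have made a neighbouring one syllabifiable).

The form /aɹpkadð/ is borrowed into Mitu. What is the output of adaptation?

aŋepkadeðe

Substitution: /ɹ/ → /ŋ/, giving /aŋpkadð/.
The consonants /ŋ/, /d/, /ð/ cannot be parsed into a legal (C)(C)V syllable (no codas are permitted; onsets may contain at most 2 consonants).
Each unlicensed consonant becomes the onset of a new syllable: /ŋ/ → /ŋe/, /d/ → /de/, /ð/ → /ðe/.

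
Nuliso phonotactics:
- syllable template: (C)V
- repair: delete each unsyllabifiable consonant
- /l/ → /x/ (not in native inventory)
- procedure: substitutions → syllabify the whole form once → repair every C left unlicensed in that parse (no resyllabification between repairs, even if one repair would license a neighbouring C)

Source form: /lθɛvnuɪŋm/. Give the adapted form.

Substitution: /l/ → /x/, giving /xθɛvnuɪŋm/.
The consonants /x/, /v/, /ŋ/, /m/ cannot be parsed into a legal (C)V syllable (no codas are permitted; onsets are limited to one consonant).
Each unlicensed consonant is deleted: /x/, /v/, /ŋ/, /m/.

θɛnuɪ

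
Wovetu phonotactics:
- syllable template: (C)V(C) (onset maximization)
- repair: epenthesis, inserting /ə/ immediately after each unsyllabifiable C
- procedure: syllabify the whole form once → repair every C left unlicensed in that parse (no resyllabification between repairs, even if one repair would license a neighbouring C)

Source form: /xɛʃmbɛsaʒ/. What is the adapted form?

The consonants /m/ cannot be parsed into a legal (C)V(C) syllable (at most one coda consonant is licensed; onsets are limited to one consonant).
Each unlicensed consonant becomes the onset of a new syllable: /m/ → /mə/.

xɛʃməbɛsaʒ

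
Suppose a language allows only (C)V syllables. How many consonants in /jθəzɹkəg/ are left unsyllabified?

Under (C)V, the unsyllabifiable consonants are /j/, /z/, /ɹ/, /g/ (no codas are permitted; onsets are limited to one consonant).

4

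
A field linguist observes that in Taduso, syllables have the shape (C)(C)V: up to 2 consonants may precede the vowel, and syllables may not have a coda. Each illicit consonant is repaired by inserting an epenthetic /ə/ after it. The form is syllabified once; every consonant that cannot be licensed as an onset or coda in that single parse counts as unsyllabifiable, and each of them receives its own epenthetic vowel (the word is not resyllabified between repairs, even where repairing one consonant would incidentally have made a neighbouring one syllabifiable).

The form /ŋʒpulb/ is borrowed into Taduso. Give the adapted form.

ŋəʒpuləbə

Syllabifying with onset maximization leaves /ŋ/, /l/, /b/ stranded (no codas are permitted; onsets may contain at most 2 consonants).
Inserting the epenthetic vowel yields /ŋ/ → /ŋə/, /l/ → /lə/, /b/ → /bə/.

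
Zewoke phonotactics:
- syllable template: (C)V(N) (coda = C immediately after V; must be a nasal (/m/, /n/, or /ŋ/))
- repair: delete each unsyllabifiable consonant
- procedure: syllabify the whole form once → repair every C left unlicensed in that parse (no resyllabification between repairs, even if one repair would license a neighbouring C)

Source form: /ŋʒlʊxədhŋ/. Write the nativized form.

lʊxə

Under (C)V(N), the unsyllabifiable consonants are /ŋ/, /ʒ/, /d/, /h/, /ŋ/ (only a nasal (/m/, /n/, or /ŋ/) is licensed in coda position; onsets are limited to one consonant).
Deletion applies to /ŋ/, /ʒ/, /d/, /h/, /ŋ/.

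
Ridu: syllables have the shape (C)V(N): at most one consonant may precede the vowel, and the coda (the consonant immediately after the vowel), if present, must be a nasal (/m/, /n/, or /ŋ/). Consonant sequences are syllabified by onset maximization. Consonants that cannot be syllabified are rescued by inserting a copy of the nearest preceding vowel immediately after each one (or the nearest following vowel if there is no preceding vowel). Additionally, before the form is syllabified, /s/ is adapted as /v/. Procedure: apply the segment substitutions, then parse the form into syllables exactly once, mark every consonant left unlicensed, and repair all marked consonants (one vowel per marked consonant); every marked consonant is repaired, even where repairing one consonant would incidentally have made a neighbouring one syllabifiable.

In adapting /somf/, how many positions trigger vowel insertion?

1

After substitution the input is /vomf/.
The unsyllabifiable consonants are /f/; each receives one epenthetic vowel.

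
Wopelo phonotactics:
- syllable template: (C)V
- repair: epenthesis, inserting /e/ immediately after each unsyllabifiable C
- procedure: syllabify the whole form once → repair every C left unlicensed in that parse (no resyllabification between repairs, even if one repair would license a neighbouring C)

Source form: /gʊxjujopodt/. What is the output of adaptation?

Under (C)V, the unsyllabifiable consonants are /x/, /d/, /t/ (no codas are permitted; onsets are limited to one consonant).
Inserting the epenthetic vowel yields /x/ → /xe/, /d/ → /de/, /t/ → /te/.

gʊxejujopodete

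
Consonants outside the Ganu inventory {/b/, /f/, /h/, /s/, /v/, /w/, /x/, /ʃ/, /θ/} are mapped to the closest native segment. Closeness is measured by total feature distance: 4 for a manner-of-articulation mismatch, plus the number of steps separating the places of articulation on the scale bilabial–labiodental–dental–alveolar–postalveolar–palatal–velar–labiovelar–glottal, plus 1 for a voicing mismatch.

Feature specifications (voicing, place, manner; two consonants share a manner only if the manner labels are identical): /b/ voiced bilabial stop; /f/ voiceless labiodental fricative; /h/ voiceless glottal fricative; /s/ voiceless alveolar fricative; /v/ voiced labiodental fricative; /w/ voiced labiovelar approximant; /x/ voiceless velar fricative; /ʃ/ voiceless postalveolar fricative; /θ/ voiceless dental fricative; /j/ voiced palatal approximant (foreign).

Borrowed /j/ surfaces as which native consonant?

/w/ is closest: same manner (approximant), place distance 2 (palatal→labiovelar), same voicing; total 2. Next closest is /x/ at distance 6.

w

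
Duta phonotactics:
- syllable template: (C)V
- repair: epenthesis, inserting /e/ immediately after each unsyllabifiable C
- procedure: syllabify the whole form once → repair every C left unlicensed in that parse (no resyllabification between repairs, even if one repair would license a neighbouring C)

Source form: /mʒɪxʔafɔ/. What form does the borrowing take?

The consonants /m/, /x/ cannot be parsed into a legal (C)V syllable (no codas are permitted; onsets are limited to one consonant).
Inserting the epenthetic vowel yields /m/ → /me/, /x/ → /xe/.

meʒɪxeʔafɔ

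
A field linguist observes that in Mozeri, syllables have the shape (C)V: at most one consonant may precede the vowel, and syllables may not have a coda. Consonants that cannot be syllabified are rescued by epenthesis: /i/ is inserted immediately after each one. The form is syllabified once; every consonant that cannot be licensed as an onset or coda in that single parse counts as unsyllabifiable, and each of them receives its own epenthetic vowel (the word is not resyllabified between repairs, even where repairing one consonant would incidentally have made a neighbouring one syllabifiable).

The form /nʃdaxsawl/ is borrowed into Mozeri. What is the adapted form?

niʃidaxisawili

Syllabifying with onset maximization leaves /n/, /ʃ/, /x/, /w/, /l/ stranded (no codas are permitted; onsets are limited to one consonant).
Inserting the epenthetic vowel yields /n/ → /ni/, /ʃ/ → /ʃi/, /x/ → /xi/, /w/ → /wi/, /l/ → /li/.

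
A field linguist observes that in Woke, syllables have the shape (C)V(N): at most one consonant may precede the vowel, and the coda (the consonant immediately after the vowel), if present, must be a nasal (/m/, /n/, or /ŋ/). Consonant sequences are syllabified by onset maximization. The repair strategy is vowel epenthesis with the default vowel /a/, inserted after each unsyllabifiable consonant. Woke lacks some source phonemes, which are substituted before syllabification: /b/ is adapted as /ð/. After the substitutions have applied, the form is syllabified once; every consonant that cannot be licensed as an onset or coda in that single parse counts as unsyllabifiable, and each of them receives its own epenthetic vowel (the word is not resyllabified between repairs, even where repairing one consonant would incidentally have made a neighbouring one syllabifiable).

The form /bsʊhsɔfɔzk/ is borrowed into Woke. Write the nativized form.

ðasʊhasɔfɔzaka

Substitution: /b/ → /ð/, giving /ðsʊhsɔfɔzk/.
The consonants /ð/, /h/, /z/, /k/ cannot be parsed into a legal (C)V(N) syllable (only a nasal (/m/, /n/, or /ŋ/) is licensed in coda position; onsets are limited to one consonant).
Each unlicensed consonant becomes the onset of a new syllable: /ð/ → /ða/, /h/ → /ha/, /z/ → /za/, /k/ → /ka/.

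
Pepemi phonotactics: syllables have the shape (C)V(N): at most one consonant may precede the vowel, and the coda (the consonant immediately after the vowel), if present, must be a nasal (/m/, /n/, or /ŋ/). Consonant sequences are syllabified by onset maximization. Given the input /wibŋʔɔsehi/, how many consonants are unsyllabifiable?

2

Under (C)V(N), the unsyllabifiable consonants are /b/, /ŋ/ (only a nasal (/m/, /n/, or /ŋ/) is licensed in coda position; onsets are limited to one consonant).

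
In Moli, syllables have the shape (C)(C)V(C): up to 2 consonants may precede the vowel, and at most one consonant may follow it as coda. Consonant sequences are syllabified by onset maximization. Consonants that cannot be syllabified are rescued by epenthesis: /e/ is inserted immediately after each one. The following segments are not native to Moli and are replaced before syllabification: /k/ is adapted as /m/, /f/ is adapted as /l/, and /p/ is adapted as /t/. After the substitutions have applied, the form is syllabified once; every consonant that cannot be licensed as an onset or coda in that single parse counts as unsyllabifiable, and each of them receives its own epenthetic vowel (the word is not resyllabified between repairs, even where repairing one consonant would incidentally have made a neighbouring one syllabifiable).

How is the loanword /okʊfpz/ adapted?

omʊlteze

Substitution: /k/ → /m/, /f/ → /l/, /p/ → /t/, giving /omʊltz/.
The consonants /t/, /z/ cannot be parsed into a legal (C)(C)V(C) syllable (at most one coda consonant is licensed; onsets may contain at most 2 consonants).
Each unlicensed consonant becomes the onset of a new syllable: /t/ → /te/, /z/ → /ze/.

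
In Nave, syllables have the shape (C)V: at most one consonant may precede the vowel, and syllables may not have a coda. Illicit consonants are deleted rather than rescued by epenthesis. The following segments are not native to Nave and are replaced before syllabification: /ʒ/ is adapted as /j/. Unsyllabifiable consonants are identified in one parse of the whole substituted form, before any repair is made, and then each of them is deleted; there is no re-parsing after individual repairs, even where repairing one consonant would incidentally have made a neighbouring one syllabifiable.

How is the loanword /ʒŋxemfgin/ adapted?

Substitution: /ʒ/ → /j/, giving /jŋxemfgin/.
The consonants /j/, /ŋ/, /m/, /f/, /n/ cannot be parsed into a legal (C)V syllable (no codas are permitted; onsets are limited to one consonant).
Each unlicensed consonant is deleted: /j/, /ŋ/, /m/, /f/, /n/.

xegi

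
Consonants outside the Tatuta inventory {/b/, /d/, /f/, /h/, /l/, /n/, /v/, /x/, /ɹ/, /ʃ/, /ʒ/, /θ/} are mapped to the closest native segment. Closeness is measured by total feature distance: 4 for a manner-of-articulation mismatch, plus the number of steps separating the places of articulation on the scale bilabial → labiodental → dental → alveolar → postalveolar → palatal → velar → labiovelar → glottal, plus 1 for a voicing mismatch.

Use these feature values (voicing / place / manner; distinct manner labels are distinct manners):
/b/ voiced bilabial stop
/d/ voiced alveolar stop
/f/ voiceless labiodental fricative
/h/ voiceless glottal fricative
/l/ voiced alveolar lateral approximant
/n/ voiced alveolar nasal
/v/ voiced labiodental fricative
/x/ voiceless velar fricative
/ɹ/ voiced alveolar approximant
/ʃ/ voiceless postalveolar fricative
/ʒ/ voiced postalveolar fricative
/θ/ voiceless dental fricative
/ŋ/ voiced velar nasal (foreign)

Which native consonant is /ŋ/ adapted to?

n

/n/ is closest: same manner (nasal), place distance 3 (velar→alveolar), same voicing; total 3. Next closest is /x/ at distance 5.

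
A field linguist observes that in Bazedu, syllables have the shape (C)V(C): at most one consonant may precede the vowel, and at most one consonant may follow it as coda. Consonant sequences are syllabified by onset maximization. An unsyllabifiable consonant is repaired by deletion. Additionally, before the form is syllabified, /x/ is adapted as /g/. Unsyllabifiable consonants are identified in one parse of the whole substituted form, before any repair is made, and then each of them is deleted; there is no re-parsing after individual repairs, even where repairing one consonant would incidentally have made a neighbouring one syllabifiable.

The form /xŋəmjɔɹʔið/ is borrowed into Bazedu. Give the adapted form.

ŋəmjɔɹʔið

Substitution: /x/ → /g/, giving /gŋəmjɔɹʔið/.
Under (C)V(C), the unsyllabifiable consonants are /g/ (at most one coda consonant is licensed; onsets are limited to one consonant).
Deleting the stranded consonants removes /g/.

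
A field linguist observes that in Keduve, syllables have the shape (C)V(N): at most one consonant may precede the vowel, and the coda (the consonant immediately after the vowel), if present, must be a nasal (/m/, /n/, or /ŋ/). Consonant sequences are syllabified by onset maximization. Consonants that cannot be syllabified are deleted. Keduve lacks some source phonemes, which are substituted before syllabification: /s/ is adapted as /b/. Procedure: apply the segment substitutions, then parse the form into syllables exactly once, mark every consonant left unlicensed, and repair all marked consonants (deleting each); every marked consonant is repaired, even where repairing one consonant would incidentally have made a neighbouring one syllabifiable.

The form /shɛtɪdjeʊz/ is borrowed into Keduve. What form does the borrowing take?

Substitution: /s/ → /b/, giving /bhɛtɪdjeʊz/.
Syllabifying with onset maximization leaves /b/, /d/, /z/ stranded (only a nasal (/m/, /n/, or /ŋ/) is licensed in coda position; onsets are limited to one consonant).
Deletion applies to /b/, /d/, /z/.

hɛtɪjeʊ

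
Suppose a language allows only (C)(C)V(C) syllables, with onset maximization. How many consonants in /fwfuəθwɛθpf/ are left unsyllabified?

Under (C)(C)V(C), the unsyllabifiable consonants are /f/, /p/, /f/ (at most one coda consonant is licensed; onsets may contain at most 2 consonants).

3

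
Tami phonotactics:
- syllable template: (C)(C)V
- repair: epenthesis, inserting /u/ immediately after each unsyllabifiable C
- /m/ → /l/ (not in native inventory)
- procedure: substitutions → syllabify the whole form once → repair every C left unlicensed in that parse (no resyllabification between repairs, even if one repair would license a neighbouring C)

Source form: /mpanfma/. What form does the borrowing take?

lpanufla

Substitution: /m/ → /l/, giving /lpanfla/.
The consonants /n/ cannot be parsed into a legal (C)(C)V syllable (no codas are permitted; onsets may contain at most 2 consonants).
Each unlicensed consonant becomes the onset of a new syllable: /n/ → /nu/.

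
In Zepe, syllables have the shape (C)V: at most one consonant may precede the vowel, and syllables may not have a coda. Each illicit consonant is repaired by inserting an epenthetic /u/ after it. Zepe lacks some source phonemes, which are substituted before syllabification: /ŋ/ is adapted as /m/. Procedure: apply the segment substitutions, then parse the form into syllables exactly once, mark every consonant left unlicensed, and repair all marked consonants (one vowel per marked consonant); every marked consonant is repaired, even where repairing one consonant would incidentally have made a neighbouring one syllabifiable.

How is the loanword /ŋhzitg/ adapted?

muhuzitugu

Substitution: /ŋ/ → /m/, giving /mhzitg/.
Syllabifying with onset maximization leaves /m/, /h/, /t/, /g/ stranded (no codas are permitted; onsets are limited to one consonant).
Inserting the epenthetic vowel yields /m/ → /mu/, /h/ → /hu/, /t/ → /tu/, /g/ → /gu/.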